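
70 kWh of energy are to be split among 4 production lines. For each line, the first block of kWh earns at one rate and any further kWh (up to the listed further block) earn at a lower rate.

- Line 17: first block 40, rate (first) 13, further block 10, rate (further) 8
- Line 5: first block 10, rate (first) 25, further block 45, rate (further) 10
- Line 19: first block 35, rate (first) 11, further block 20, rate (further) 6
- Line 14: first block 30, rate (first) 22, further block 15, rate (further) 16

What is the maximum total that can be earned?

Rank every tier by rate: Line 5/first 25 > Line 14/first 22 > Line 14/second 16 > Line 17/first 13 > Line 19/first 11 > Line 5/second 10 > Line 17/second 8 > Line 19/second 6.
Fill Line 5 first block (10 at 25) — 60 left.
Line 14 first at 22: fill all 30 — 30 left.
Line 14 second at 16: fill all 15 — 15 left.
Line 17 first at 13: only 15 left, fill 15.
Total = 25×10 + 22×30 + 16×15 + 13×15 = 1345.

1345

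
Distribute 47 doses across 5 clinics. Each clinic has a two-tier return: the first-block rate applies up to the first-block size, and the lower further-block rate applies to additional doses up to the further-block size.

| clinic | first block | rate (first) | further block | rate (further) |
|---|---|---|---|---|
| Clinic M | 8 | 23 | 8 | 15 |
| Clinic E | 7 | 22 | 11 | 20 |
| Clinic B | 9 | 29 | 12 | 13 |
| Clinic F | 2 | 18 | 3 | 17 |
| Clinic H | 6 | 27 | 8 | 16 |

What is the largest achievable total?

Order all 10 blocks by rate: Clinic B/first 29 > Clinic H/first 27 > Clinic M/first 23 > Clinic E/first 22 > Clinic E/second 20 > Clinic F/first 18 > Clinic F/second 17 > Clinic H/second 16 > Clinic M/second 15 > Clinic B/second 13.
Clinic B/first (29): +9 ; 38 left.
Fill Clinic H first block (6 at 27) ; 32 left.
Fill Clinic M first block (8 at 23) ; 24 left.
Clinic E/first (22): +7 ; 17 left.
Clinic E/second (20): +11 ; 6 left.
Fill Clinic F first block (2 at 18) ; 4 left.
Fill Clinic F second block (3 at 17) ; 1 left.
Clinic H/second: +1 of 8 at 16; pool empty.
Total = 29×9 + 27×6 + 23×8 + 22×7 + 20×11 + 18×2 + 17×3 + 16×1 = 1084.

1084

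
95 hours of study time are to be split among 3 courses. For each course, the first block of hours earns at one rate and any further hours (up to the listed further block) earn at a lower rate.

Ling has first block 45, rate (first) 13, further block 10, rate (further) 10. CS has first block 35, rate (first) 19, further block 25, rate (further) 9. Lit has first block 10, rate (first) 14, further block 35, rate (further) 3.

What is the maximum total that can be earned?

1440

Rank every tier by rate: CS/tier1 19 > Lit/tier1 14 > Ling/tier1 13 > Ling/tier2 10 > CS/tier2 9 > Lit/tier2 3.
Fill CS tier1 block (35 at 19) → 60 left.
Lit/tier1 (14): +10 → 50 left.
Ling tier1 at 13: fill all 45 → 5 left.
5 remain; put them into Ling tier2 at 10.
Total = 19×35 + 14×10 + 13×45 + 10×5 = 1440.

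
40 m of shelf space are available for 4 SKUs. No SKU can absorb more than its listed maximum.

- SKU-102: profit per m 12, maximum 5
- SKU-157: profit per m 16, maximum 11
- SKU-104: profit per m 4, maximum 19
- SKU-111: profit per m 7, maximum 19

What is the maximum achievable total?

389

Rank by profit per m: SKU-157 16 > SKU-102 12 > SKU-111 7 > SKU-104 4.
SKU-157: +11 to 11 (cap) — 29 left.
SKU-102 takes 5 to reach its cap of 5 — 24 left.
SKU-111: +19 to 19 (cap) — 5 left.
SKU-104: +5 (room for 19) → 5. Pool exhausted.
Total = 12×5 + 16×11 + 4×5 + 7×19 = 389.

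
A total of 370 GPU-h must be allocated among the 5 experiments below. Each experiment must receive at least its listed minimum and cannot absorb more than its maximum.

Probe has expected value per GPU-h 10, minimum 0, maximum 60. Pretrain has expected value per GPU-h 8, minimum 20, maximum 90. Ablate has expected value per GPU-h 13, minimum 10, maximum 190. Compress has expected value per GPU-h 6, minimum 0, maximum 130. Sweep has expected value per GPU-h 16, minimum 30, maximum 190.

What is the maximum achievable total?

Meeting every minimum uses 0+20+10+0+30 = 60 GPU-h, leaving 310.
Order the experiments by expected value per GPU-h: Sweep 16 > Ablate 13 > Probe 10 > Pretrain 8 > Compress 6.
Sweep takes 160 more to reach its cap of 190 — 150 left.
Ablate: +150 (room for 180) → 160. Pool exhausted.
Total = 8×20 + 13×160 + 16×190 = 5280.

5280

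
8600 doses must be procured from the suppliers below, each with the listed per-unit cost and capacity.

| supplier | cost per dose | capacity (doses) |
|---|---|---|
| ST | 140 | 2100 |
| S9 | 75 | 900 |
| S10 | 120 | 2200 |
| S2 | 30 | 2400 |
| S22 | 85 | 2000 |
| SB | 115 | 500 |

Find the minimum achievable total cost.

Use suppliers in increasing cost order.
Take 2400 from S2 at 30 → need 6200 more.
S9 (75): use full 900 → 5300 doses to go.
Take 2000 from S22 at 85 → need 3300 more.
Take 500 from SB at 115 → need 2800 more.
S10 at 120: take all 2200 doses → 600 still needed.
ST (140): take the remaining 600 → done.
Cost = 2400×30 + 900×75 + 2000×85 + 500×115 + 2200×120 + 600×140 = 715000.

715000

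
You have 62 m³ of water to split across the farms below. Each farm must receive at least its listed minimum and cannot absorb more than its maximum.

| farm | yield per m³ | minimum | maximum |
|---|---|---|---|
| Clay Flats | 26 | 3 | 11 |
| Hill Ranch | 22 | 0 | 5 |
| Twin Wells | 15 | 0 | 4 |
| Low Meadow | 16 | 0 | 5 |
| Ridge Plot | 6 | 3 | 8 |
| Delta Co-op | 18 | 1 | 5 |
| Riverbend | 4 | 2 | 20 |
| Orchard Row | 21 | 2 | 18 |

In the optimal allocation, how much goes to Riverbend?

6

Meeting every minimum uses 3+0+0+0+3+1+2+2 = 11 m³, leaving 51.
Rank by yield per m³: Clay Flats 26 > Hill Ranch 22 > Orchard Row 21 > Delta Co-op 18 > Low Meadow 16 > Twin Wells 15 > Ridge Plot 6 > Riverbend 4.
Clay Flats: +8 to 11 (cap) — 43 left.
Hill Ranch: +5 to 5 (cap) — 38 left.
Orchard Row: +16 to 18 (cap) — 22 left.
Delta Co-op takes 4 more to reach its cap of 5 — 18 left.
Give Low Meadow 5 more to hit its cap of 5 — 13 left.
Give Twin Wells 4 more to hit its cap of 4 — 9 left.
Give Ridge Plot 5 more to hit its cap of 8 — 4 left.
Only 4 left; Riverbend takes them to reach 6.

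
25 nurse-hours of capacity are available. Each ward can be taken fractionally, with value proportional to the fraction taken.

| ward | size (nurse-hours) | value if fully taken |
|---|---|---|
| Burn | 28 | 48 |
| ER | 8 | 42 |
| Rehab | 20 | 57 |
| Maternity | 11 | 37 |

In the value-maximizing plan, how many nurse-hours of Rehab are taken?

6

Sort by value density: ER 42/8≈5.25, Maternity 37/11≈3.36, Rehab 57/20≈2.85, Burn 48/28≈1.71.
Take all of ER (8 nurse-hours, value 42) → 17 nurse-hours left.
Take all of Maternity (11 nurse-hours, value 37) → 6 nurse-hours left.
6 nurse-hours left: a 6/20 share of Rehab gives 57×6/20 = 17.1.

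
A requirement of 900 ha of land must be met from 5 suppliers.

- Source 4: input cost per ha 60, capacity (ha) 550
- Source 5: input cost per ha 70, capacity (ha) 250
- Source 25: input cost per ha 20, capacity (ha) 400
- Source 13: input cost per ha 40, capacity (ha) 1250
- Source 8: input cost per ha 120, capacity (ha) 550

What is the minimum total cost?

28000

Cheapest first:
Source 25 at 20: take all 400 ha ; 500 still needed.
Source 13 (40): take the remaining 500 ; done.
Source 4, Source 5, Source 8: unused.
Cost = 400×20 + 500×40 = 28000.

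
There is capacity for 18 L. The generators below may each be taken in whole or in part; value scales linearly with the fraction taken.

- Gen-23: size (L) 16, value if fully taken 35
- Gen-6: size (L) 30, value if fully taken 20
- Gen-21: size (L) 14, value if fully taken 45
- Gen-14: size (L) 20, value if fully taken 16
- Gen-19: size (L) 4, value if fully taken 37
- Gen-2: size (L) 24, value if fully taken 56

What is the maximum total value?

82

Rank by value-to-size ratio: Gen-19 37/4≈9.25, Gen-21 45/14≈3.21, Gen-2 56/24≈2.33, Gen-23 35/16≈2.19, Gen-14 16/20≈0.8, Gen-6 20/30≈0.667.
Gen-19: take in full, 4 L for value 37 ; 14 left.
All 14 L of Gen-21 fit (value 45) ; 0 remain.
Total value = 82.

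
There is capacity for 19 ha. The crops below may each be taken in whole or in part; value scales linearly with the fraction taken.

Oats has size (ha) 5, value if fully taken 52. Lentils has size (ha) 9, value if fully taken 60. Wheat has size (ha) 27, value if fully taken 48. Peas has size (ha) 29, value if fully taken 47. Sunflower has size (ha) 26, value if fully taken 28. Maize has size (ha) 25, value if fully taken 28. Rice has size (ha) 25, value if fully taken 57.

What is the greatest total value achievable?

123.4

Best value per unit of size first: Oats 52/5≈10.4, Lentils 60/9≈6.67, Rice 57/25≈2.28, Wheat 48/27≈1.78, Peas 47/29≈1.62, Maize 28/25≈1.12, Sunflower 28/26≈1.08.
Oats: take in full, 5 ha for value 52 — 14 left.
All 9 ha of Lentils fit (value 60) — 5 remain.
Only 5 ha remain; take 5/25 of Rice for value 57×5/25 = 11.4.
Total value = 123.4.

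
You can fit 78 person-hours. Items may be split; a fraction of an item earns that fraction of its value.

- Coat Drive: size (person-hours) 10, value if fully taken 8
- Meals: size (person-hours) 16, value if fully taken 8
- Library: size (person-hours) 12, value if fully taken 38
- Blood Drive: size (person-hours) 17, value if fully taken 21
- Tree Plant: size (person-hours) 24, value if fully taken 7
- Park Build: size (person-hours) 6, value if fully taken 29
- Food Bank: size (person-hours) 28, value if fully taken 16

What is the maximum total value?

Best value per unit of size first: Park Build 29/6≈4.83, Library 38/12≈3.17, Blood Drive 21/17≈1.24, Coat Drive 8/10≈0.8, Food Bank 16/28≈0.571, Meals 8/16≈0.5, Tree Plant 7/24≈0.292.
Take all of Park Build (6 person-hours, value 29) → 72 person-hours left.
Library: take in full, 12 person-hours for value 38 → 60 left.
Take all of Blood Drive (17 person-hours, value 21) → 43 person-hours left.
Coat Drive: take in full, 10 person-hours for value 8 → 33 left.
Take all of Food Bank (28 person-hours, value 16) → 5 person-hours left.
5 person-hours left: a 5/16 share of Meals gives 8×5/16 = 2.5.
Total value = 114.5.

114.5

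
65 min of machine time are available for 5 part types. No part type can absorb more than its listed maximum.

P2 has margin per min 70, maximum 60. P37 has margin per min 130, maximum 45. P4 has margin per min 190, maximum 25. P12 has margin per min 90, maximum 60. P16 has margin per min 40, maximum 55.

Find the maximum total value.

9950

Highest margin per min first: P4 190 > P37 130 > P12 90 > P2 70 > P16 40.
P4 takes 25 to reach its cap of 25 ; 40 left.
P37: +40 (room for 45) → 40. Pool exhausted.
Total = 130×40 + 190×25 = 9950.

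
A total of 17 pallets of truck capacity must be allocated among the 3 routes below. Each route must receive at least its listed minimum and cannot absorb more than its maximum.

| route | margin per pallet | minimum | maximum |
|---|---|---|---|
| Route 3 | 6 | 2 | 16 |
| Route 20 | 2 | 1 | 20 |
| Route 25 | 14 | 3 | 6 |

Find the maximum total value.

Meeting every minimum uses 2+1+3 = 6 pallets, leaving 11.
Rank by margin per pallet: Route 25 14 > Route 3 6 > Route 20 2.
Give Route 25 3 more to hit its cap of 6 → 8 left.
Route 3: +8 (room for 14) → 10. Pool exhausted.
Total = 6×10 + 2×1 + 14×6 = 146.

146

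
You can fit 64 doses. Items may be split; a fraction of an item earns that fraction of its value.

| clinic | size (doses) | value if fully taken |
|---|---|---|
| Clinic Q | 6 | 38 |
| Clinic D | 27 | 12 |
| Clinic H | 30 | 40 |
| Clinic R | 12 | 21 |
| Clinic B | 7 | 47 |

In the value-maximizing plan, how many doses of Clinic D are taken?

9

Rank by value-to-size ratio: Clinic B 47/7≈6.71, Clinic Q 38/6≈6.33, Clinic R 21/12≈1.75, Clinic H 40/30≈1.33, Clinic D 12/27≈0.444.
Take all of Clinic B (7 doses, value 47) — 57 doses left.
Clinic Q: take in full, 6 doses for value 38 — 51 left.
Clinic R: take in full, 12 doses for value 21 — 39 left.
Clinic H: take in full, 30 doses for value 40 — 9 left.
Fill the last 9 doses with part of Clinic D: 9/27 of it earns 4.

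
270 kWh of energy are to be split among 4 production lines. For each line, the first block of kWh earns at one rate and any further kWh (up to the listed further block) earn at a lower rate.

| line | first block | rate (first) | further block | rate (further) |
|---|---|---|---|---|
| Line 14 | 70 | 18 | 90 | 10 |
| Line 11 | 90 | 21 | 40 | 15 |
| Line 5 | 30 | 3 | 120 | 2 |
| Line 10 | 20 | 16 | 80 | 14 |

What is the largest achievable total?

Order all 8 blocks by rate: Line 11/T1 21 > Line 14/T1 18 > Line 10/T1 16 > Line 11/T2 15 > Line 10/T2 14 > Line 14/T2 10 > Line 5/T1 3 > Line 5/T2 2.
Fill Line 11 T1 block (90 at 21) → 180 left.
Fill Line 14 T1 block (70 at 18) → 110 left.
Fill Line 10 T1 block (20 at 16) → 90 left.
Fill Line 11 T2 block (40 at 15) → 50 left.
Line 10/T2: +50 of 80 at 14; pool empty.
Total = 21×90 + 18×70 + 16×20 + 15×40 + 14×50 = 4770.

4770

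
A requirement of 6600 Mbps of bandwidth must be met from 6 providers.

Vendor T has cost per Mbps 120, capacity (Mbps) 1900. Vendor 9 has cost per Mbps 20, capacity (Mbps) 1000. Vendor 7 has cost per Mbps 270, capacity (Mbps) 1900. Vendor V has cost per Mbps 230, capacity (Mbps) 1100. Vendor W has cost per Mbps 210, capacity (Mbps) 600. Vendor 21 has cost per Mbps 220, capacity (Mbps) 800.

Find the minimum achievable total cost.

1127000

Fill from the cheapest provider first.
Vendor 9 at 20: take all 1000 Mbps ; 5600 still needed.
Take 1900 from Vendor T at 120 ; need 3700 more.
Take 600 from Vendor W at 210 ; need 3100 more.
Vendor 21 at 220: take all 800 Mbps ; 2300 still needed.
Vendor V at 230: take all 1100 Mbps ; 1200 still needed.
Take 1200 from Vendor 7 at 270 to finish.
Cost = 1000×20 + 1900×120 + 600×210 + 800×220 + 1100×230 + 1200×270 = 1127000.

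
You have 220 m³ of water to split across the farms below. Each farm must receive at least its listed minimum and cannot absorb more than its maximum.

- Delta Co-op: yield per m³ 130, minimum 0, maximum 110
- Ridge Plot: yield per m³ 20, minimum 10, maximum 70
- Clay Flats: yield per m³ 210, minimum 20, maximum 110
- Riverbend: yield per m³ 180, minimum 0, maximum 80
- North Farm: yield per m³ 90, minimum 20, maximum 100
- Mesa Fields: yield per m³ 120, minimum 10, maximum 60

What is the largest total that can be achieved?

Meeting every minimum uses 0+10+20+0+20+10 = 60 m³, leaving 160.
Highest yield per m³ first: Clay Flats 210 > Riverbend 180 > Delta Co-op 130 > Mesa Fields 120 > North Farm 90 > Ridge Plot 20.
Clay Flats: +90 to 110 (cap) → 70 left.
Only 70 left; Riverbend takes them to reach 70.
Total = 20×10 + 210×110 + 180×70 + 90×20 + 120×10 = 38900.

38900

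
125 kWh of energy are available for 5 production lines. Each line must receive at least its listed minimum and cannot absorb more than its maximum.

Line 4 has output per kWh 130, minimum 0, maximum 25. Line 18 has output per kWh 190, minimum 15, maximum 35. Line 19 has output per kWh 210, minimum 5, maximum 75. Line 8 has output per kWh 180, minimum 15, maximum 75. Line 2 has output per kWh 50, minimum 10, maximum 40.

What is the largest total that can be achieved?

23700

Meeting every minimum uses 0+15+5+15+10 = 45 kWh, leaving 80.
Rank by output per kWh: Line 19 210 > Line 18 190 > Line 8 180 > Line 4 130 > Line 2 50.
Line 19 takes 70 more to reach its cap of 75 — 10 left.
Only 10 left; Line 18 takes them to reach 25.
Total = 190×25 + 210×75 + 180×15 + 50×10 = 23700.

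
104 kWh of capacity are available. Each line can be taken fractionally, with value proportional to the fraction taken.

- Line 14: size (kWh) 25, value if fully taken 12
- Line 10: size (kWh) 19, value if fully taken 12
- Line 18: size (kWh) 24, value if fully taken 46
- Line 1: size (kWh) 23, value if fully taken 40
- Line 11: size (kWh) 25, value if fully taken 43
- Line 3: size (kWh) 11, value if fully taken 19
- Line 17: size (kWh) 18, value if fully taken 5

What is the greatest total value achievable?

Rank by value-to-size ratio: Line 18 46/24≈1.92, Line 1 40/23≈1.74, Line 3 19/11≈1.73, Line 11 43/25≈1.72, Line 10 12/19≈0.632, Line 14 12/25≈0.48, Line 17 5/18≈0.278.
Take all of Line 18 (24 kWh, value 46) — 80 kWh left.
Take all of Line 1 (23 kWh, value 40) — 57 kWh left.
Take all of Line 3 (11 kWh, value 19) — 46 kWh left.
Take all of Line 11 (25 kWh, value 43) — 21 kWh left.
Take all of Line 10 (19 kWh, value 12) — 2 kWh left.
Only 2 kWh remain; take 2/25 of Line 14 for value 12×2/25 = 0.96.
Total value = 160.96.

160.96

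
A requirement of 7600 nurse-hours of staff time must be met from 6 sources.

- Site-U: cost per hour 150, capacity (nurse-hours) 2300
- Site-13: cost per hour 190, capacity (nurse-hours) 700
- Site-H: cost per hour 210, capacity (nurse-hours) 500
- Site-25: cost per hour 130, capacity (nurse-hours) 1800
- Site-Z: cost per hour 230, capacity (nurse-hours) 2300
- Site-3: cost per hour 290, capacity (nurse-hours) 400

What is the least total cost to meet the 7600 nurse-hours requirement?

1346000

Fill from the cheapest source first.
Site-25 (130): use full 1800 → 5800 nurse-hours to go.
Take 2300 from Site-U at 150 → need 3500 more.
Take 700 from Site-13 at 190 → need 2800 more.
Site-H at 210: take all 500 nurse-hours → 2300 still needed.
Site-Z at 230: take all 2300 nurse-hours → 0 still needed.
Site-3: unused.
Cost = 1800×130 + 2300×150 + 700×190 + 500×210 + 2300×230 = 1346000.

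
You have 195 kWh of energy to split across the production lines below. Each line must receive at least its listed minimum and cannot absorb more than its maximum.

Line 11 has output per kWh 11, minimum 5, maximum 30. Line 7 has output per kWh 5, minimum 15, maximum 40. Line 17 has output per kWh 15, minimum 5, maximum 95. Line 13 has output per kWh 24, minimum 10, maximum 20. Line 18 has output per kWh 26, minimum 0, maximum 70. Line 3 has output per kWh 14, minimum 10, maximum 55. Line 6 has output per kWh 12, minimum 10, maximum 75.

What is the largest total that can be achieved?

3665

Meeting every minimum uses 5+15+5+10+0+10+10 = 55 kWh, leaving 140.
Highest output per kWh first: Line 18 26 > Line 13 24 > Line 17 15 > Line 3 14 > Line 6 12 > Line 11 11 > Line 7 5.
Line 18: +70 to 70 (cap) — 70 left.
Line 13: +10 to 20 (cap) — 60 left.
Only 60 left; Line 17 takes them to reach 65.
Total = 11×5 + 5×15 + 15×65 + 24×20 + 26×70 + 14×10 + 12×10 = 3665.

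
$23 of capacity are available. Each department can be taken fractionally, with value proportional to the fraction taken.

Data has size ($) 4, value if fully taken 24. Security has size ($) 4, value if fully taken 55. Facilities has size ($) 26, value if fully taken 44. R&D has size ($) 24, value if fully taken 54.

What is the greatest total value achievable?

112.75

Rank by value-to-size ratio: Security 55/4≈13.8, Data 24/4≈6, R&D 54/24≈2.25, Facilities 44/26≈1.69.
Take all of Security (4 $, value 55) — 19 $ left.
Take all of Data (4 $, value 24) — 15 $ left.
Only 15 $ remain; take 15/24 of R&D for value 54×15/24 = 33.75.
Total value = 112.75.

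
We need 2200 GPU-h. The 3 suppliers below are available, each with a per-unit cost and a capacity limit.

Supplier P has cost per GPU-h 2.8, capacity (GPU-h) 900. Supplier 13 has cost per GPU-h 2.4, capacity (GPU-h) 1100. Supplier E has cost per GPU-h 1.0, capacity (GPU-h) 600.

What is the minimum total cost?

4640

Cheapest first:
Supplier E at 1.0: take all 600 GPU-h — 1600 still needed.
Supplier 13 at 2.4: take all 1100 GPU-h — 500 still needed.
Supplier P at 2.8: take 500 of its 900 — requirement met.
Cost = 600×1.0 + 1100×2.4 + 500×2.8 = 4640.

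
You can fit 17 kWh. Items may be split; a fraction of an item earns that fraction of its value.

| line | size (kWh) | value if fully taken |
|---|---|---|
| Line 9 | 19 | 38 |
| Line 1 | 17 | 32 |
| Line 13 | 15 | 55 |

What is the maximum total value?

59

Sort by value density: Line 13 55/15≈3.67, Line 9 38/19≈2, Line 1 32/17≈1.88.
All 15 kWh of Line 13 fit (value 55) — 2 remain.
Only 2 kWh remain; take 2/19 of Line 9 for value 38×2/19 = 4.
Total value = 59.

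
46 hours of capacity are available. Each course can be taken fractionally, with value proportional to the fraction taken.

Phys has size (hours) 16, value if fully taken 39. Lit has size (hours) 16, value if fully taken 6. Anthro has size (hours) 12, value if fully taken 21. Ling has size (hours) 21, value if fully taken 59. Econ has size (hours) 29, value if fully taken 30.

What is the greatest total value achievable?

Best value per unit of size first: Ling 59/21≈2.81, Phys 39/16≈2.44, Anthro 21/12≈1.75, Econ 30/29≈1.03, Lit 6/16≈0.375.
Ling: take in full, 21 hours for value 59 — 25 left.
Take all of Phys (16 hours, value 39) — 9 hours left.
Fill the last 9 hours with part of Anthro: 9/12 of it earns 15.75.
Total value = 113.75.

113.75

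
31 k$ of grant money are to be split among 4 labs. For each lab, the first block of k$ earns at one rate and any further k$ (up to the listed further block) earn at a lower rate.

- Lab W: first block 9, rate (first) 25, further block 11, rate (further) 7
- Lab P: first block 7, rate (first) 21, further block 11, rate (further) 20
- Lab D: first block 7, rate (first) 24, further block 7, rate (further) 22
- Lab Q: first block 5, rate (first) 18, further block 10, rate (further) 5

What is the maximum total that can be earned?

714

Rank every tier by rate: Lab W/first 25 > Lab D/first 24 > Lab D/second 22 > Lab P/first 21 > Lab P/second 20 > Lab Q/first 18 > Lab W/second 7 > Lab Q/second 5.
Lab W/first (25): +9 → 22 left.
Fill Lab D first block (7 at 24) → 15 left.
Lab D second at 22: fill all 7 → 8 left.
Fill Lab P first block (7 at 21) → 1 left.
Lab P second at 20: only 1 left, fill 1.
Total = 25×9 + 24×7 + 22×7 + 21×7 + 20×1 = 714.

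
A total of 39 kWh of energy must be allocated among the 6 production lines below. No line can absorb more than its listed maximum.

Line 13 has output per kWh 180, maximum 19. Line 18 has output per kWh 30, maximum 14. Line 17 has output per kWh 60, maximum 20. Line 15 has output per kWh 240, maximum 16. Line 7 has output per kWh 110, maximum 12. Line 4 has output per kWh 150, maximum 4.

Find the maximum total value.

Rank by output per kWh: Line 15 240 > Line 13 180 > Line 4 150 > Line 7 110 > Line 17 60 > Line 18 30.
Line 15 takes 16 to reach its cap of 16 — 23 left.
Line 13 takes 19 to reach its cap of 19 — 4 left.
Line 4 takes 4 to reach its cap of 4 — 0 left.
Total = 180×19 + 240×16 + 150×4 = 7860.

7860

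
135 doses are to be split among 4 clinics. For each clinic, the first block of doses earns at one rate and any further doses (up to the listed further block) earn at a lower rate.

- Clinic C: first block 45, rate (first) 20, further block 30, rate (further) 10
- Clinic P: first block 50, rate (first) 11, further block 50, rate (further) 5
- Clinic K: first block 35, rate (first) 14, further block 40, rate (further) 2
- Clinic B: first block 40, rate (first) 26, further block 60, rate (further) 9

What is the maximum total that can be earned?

2595

Order all 8 blocks by rate: Clinic B/first 26 > Clinic C/first 20 > Clinic K/first 14 > Clinic P/first 11 > Clinic C/second 10 > Clinic B/second 9 > Clinic P/second 5 > Clinic K/second 2.
Fill Clinic B first block (40 at 26) → 95 left.
Clinic C first at 20: fill all 45 → 50 left.
Fill Clinic K first block (35 at 14) → 15 left.
15 remain; put them into Clinic P first at 11.
Total = 26×40 + 20×45 + 14×35 + 11×15 = 2595.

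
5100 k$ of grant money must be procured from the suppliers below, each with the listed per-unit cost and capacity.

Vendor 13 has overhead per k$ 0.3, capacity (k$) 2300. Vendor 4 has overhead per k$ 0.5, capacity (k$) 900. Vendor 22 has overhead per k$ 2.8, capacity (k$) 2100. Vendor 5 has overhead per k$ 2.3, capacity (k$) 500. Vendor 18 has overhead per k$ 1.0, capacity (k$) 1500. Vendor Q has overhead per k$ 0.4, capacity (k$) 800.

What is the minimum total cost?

2560

Fill from the cheapest supplier first.
Vendor 13 at 0.3: take all 2300 k$ — 2800 still needed.
Take 800 from Vendor Q at 0.4 — need 2000 more.
Vendor 4 (0.5): use full 900 — 1100 k$ to go.
Vendor 18 (1.0): take the remaining 1100 — done.
Vendor 5, Vendor 22: unused.
Cost = 2300×0.3 + 800×0.4 + 900×0.5 + 1100×1.0 = 2560.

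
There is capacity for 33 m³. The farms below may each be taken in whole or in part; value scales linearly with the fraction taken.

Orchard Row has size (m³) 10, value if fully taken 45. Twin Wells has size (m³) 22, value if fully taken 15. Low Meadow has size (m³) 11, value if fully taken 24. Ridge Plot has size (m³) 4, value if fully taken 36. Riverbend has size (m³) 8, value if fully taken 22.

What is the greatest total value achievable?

Rank by value-to-size ratio: Ridge Plot 36/4≈9, Orchard Row 45/10≈4.5, Riverbend 22/8≈2.75, Low Meadow 24/11≈2.18, Twin Wells 15/22≈0.682.
Take all of Ridge Plot (4 m³, value 36) ; 29 m³ left.
Orchard Row: take in full, 10 m³ for value 45 ; 19 left.
Riverbend: take in full, 8 m³ for value 22 ; 11 left.
Low Meadow: take in full, 11 m³ for value 24 ; 0 left.
Total value = 127.

127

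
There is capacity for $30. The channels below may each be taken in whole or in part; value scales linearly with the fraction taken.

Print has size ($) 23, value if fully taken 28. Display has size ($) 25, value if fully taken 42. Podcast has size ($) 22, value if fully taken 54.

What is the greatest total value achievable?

Rank by value-to-size ratio: Podcast 54/22≈2.45, Display 42/25≈1.68, Print 28/23≈1.22.
Take all of Podcast (22 $, value 54) → 8 $ left.
Fill the last 8 $ with part of Display: 8/25 of it earns 13.44.
Total value = 67.44.

67.44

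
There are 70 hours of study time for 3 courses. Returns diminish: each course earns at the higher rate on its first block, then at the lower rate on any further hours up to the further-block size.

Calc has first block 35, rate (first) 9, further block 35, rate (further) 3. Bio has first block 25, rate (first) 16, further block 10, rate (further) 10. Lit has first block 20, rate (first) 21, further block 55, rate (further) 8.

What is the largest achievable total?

Treat each block as its own option and order by rate: Lit/T1 21 > Bio/T1 16 > Bio/T2 10 > Calc/T1 9 > Lit/T2 8 > Calc/T2 3.
Lit/T1 (21): +20 — 50 left.
Bio/T1 (16): +25 — 25 left.
Bio T2 at 10: fill all 10 — 15 left.
Calc/T1: +15 of 35 at 9; pool empty.
Total = 21×20 + 16×25 + 10×10 + 9×15 = 1055.

1055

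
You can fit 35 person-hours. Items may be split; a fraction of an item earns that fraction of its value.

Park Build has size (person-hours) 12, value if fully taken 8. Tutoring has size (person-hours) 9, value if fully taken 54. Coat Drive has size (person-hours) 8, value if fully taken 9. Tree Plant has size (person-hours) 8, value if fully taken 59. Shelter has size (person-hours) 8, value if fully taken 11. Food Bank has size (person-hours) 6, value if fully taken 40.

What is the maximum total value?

Rank by value-to-size ratio: Tree Plant 59/8≈7.38, Food Bank 40/6≈6.67, Tutoring 54/9≈6, Shelter 11/8≈1.38, Coat Drive 9/8≈1.12, Park Build 8/12≈0.667.
Tree Plant: take in full, 8 person-hours for value 59 ; 27 left.
Take all of Food Bank (6 person-hours, value 40) ; 21 person-hours left.
All 9 person-hours of Tutoring fit (value 54) ; 12 remain.
Take all of Shelter (8 person-hours, value 11) ; 4 person-hours left.
Fill the last 4 person-hours with part of Coat Drive: 4/8 of it earns 4.5.
Total value = 168.5.

168.5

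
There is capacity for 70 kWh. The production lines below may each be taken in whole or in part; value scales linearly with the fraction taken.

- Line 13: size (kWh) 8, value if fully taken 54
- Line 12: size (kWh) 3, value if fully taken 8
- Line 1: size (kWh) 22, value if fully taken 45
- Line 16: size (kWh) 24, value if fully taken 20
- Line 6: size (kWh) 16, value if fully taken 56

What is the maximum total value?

Rank by value-to-size ratio: Line 13 54/8≈6.75, Line 6 56/16≈3.5, Line 12 8/3≈2.67, Line 1 45/22≈2.05, Line 16 20/24≈0.833.
Take all of Line 13 (8 kWh, value 54) ; 62 kWh left.
Line 6: take in full, 16 kWh for value 56 ; 46 left.
All 3 kWh of Line 12 fit (value 8) ; 43 remain.
All 22 kWh of Line 1 fit (value 45) ; 21 remain.
Only 21 kWh remain; take 21/24 of Line 16 for value 20×21/24 = 17.5.
Total value = 180.5.

180.5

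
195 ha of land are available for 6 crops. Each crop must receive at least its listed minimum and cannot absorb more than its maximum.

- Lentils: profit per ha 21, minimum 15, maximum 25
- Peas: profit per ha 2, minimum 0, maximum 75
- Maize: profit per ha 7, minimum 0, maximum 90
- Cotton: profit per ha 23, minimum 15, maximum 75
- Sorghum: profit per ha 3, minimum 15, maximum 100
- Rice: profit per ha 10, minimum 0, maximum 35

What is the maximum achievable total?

2960

Meeting every minimum uses 15+0+0+15+15+0 = 45 ha, leaving 150.
Rank by profit per ha: Cotton 23 > Lentils 21 > Rice 10 > Maize 7 > Sorghum 3 > Peas 2.
Cotton takes 60 more to reach its cap of 75 — 90 left.
Lentils: +10 to 25 (cap) — 80 left.
Give Rice 35 more to hit its cap of 35 — 45 left.
Only 45 left; Maize takes them to reach 45.
Total = 21×25 + 7×45 + 23×75 + 3×15 + 10×35 = 2960.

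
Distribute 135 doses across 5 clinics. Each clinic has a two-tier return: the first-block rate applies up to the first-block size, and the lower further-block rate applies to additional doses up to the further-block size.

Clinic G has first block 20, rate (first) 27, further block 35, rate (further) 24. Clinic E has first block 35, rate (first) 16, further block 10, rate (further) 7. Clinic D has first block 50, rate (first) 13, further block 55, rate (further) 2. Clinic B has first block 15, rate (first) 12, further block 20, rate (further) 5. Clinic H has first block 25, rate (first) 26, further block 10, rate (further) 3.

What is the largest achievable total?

Rank every tier by rate: Clinic G/tier1 27 > Clinic H/tier1 26 > Clinic G/tier2 24 > Clinic E/tier1 16 > Clinic D/tier1 13 > Clinic B/tier1 12 > Clinic E/tier2 7 > Clinic B/tier2 5 > Clinic H/tier2 3 > Clinic D/tier2 2.
Clinic G/tier1 (27): +20 — 115 left.
Clinic H/tier1 (26): +25 — 90 left.
Clinic G tier2 at 24: fill all 35 — 55 left.
Clinic E tier1 at 16: fill all 35 — 20 left.
Clinic D tier1 at 13: only 20 left, fill 20.
Total = 27×20 + 26×25 + 24×35 + 16×35 + 13×20 = 2850.

2850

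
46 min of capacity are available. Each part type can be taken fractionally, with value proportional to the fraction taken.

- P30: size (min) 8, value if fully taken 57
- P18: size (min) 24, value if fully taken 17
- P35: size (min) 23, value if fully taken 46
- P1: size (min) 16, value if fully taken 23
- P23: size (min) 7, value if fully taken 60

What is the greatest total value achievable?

Best value per unit of size first: P23 60/7≈8.57, P30 57/8≈7.12, P35 46/23≈2, P1 23/16≈1.44, P18 17/24≈0.708.
P23: take in full, 7 min for value 60 → 39 left.
Take all of P30 (8 min, value 57) → 31 min left.
All 23 min of P35 fit (value 46) → 8 remain.
Fill the last 8 min with part of P1: 8/16 of it earns 11.5.
Total value = 174.5.

174.5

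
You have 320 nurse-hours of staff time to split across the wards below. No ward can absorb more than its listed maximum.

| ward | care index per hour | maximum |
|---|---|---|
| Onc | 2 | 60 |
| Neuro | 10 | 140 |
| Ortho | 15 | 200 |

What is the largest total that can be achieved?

Order the wards by care index per hour: Ortho 15 > Neuro 10 > Onc 2.
Give Ortho 200 to hit its cap of 200 — 120 left.
Neuro: +120 (room for 140) → 120. Pool exhausted.
Total = 10×120 + 15×200 = 4200.

4200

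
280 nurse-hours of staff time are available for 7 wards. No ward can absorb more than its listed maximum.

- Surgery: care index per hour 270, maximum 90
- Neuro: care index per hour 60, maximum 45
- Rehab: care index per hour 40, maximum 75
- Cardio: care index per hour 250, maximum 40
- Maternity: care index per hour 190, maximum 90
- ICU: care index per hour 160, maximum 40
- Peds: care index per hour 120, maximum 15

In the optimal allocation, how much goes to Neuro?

Rank by care index per hour: Surgery 270 > Cardio 250 > Maternity 190 > ICU 160 > Peds 120 > Neuro 60 > Rehab 40.
Surgery takes 90 to reach its cap of 90 → 190 left.
Cardio takes 40 to reach its cap of 40 → 150 left.
Maternity takes 90 to reach its cap of 90 → 60 left.
ICU takes 40 to reach its cap of 40 → 20 left.
Peds: +15 to 15 (cap) → 5 left.
Only 5 left; Neuro takes them to reach 5.

5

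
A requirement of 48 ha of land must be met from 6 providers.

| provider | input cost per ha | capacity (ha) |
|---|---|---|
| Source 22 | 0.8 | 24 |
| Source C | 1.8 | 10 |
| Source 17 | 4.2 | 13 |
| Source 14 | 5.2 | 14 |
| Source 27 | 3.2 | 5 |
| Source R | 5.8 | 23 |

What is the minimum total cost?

91

Fill from the cheapest provider first.
Take 24 from Source 22 at 0.8 → need 24 more.
Source C (1.8): use full 10 → 14 ha to go.
Source 27 (3.2): use full 5 → 9 ha to go.
Source 17 (4.2): take the remaining 9 → done.
Source 14, Source R: unused.
Cost = 24×0.8 + 10×1.8 + 5×3.2 + 9×4.2 = 91.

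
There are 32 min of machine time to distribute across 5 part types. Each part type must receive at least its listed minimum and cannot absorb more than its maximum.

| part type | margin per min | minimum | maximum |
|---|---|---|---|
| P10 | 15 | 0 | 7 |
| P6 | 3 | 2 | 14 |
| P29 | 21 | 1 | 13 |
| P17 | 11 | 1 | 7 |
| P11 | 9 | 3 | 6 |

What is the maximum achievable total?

Meeting every minimum uses 0+2+1+1+3 = 7 min, leaving 25.
Rank by margin per min: P29 21 > P10 15 > P17 11 > P11 9 > P6 3.
Give P29 12 more to hit its cap of 13 — 13 left.
P10: +7 to 7 (cap) — 6 left.
P17 takes 6 more to reach its cap of 7 — 0 left.
Total = 15×7 + 3×2 + 21×13 + 11×7 + 9×3 = 488.

488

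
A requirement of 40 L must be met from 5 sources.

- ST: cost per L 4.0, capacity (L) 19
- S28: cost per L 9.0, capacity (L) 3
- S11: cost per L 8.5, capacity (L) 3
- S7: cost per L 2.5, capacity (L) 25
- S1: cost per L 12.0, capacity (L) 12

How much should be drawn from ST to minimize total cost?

15

Use sources in increasing cost order.
S7 (2.5): use full 25 → 15 L to go.
ST (4.0): take the remaining 15 → done.
S11, S28, S1: unused.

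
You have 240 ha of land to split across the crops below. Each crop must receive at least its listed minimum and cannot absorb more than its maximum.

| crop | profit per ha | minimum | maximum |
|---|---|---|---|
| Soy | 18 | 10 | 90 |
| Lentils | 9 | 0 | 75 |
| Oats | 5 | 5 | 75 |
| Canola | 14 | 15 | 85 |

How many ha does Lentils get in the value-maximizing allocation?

Meeting every minimum uses 10+0+5+15 = 30 ha, leaving 210.
Rank by profit per ha: Soy 18 > Canola 14 > Lentils 9 > Oats 5.
Give Soy 80 more to hit its cap of 90 ; 130 left.
Give Canola 70 more to hit its cap of 85 ; 60 left.
Lentils: +60 (room for 75) → 60. Pool exhausted.

60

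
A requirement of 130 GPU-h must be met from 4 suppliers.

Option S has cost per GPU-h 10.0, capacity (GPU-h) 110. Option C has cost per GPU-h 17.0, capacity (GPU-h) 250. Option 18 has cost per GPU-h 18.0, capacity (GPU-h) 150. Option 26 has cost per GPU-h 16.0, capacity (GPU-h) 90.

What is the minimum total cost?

1420

Fill from the cheapest supplier first.
Option S at 10.0: take all 110 GPU-h → 20 still needed.
Option 26 at 16.0: take 20 of its 90 → requirement met.
Option C, Option 18: unused.
Cost = 110×10.0 + 20×16.0 = 1420.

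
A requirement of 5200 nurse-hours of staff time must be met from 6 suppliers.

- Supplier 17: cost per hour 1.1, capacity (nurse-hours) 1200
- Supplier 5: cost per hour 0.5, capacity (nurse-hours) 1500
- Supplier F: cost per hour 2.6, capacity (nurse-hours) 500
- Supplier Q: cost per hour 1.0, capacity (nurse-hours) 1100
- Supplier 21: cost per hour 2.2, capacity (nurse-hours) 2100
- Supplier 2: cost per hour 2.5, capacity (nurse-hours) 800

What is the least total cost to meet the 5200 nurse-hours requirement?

6250

Fill from the cheapest supplier first.
Take 1500 from Supplier 5 at 0.5 → need 3700 more.
Supplier Q (1.0): use full 1100 → 2600 nurse-hours to go.
Take 1200 from Supplier 17 at 1.1 → need 1400 more.
Take 1400 from Supplier 21 at 2.2 to finish.
Supplier 2, Supplier F: unused.
Cost = 1500×0.5 + 1100×1.0 + 1200×1.1 + 1400×2.2 = 6250.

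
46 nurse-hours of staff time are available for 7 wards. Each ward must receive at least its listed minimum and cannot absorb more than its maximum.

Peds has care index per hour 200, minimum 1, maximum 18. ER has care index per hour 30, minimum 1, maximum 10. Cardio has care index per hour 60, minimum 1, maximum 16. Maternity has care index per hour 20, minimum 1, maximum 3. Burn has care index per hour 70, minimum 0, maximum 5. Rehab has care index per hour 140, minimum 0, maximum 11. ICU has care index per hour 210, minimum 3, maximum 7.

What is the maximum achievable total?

Meeting every minimum uses 1+1+1+1+0+0+3 = 7 nurse-hours, leaving 39.
Highest care index per hour first: ICU 210 > Peds 200 > Rehab 140 > Burn 70 > Cardio 60 > ER 30 > Maternity 20.
ICU: +4 to 7 (cap) — 35 left.
Peds takes 17 more to reach its cap of 18 — 18 left.
Rehab: +11 to 11 (cap) — 7 left.
Burn takes 5 more to reach its cap of 5 — 2 left.
Cardio: +2 (room for 15) → 3. Pool exhausted.
Total = 200×18 + 30×1 + 60×3 + 20×1 + 70×5 + 140×11 + 210×7 = 7190.

7190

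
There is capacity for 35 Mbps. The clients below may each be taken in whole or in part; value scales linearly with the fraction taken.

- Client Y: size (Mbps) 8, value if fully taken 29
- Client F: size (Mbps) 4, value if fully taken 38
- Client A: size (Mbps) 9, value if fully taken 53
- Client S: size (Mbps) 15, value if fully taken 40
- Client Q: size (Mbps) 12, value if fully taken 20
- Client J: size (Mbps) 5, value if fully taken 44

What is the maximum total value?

188

Rank by value-to-size ratio: Client F 38/4≈9.5, Client J 44/5≈8.8, Client A 53/9≈5.89, Client Y 29/8≈3.62, Client S 40/15≈2.67, Client Q 20/12≈1.67.
Take all of Client F (4 Mbps, value 38) ; 31 Mbps left.
Take all of Client J (5 Mbps, value 44) ; 26 Mbps left.
Client A: take in full, 9 Mbps for value 53 ; 17 left.
Take all of Client Y (8 Mbps, value 29) ; 9 Mbps left.
Only 9 Mbps remain; take 9/15 of Client S for value 40×9/15 = 24.
Total value = 188.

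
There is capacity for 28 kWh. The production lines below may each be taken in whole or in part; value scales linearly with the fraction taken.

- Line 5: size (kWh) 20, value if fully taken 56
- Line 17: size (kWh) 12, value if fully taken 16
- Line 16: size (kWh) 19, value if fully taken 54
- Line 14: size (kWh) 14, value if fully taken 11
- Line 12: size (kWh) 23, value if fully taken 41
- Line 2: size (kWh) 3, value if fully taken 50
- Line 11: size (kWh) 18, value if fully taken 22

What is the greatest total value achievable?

Rank by value-to-size ratio: Line 2 50/3≈16.7, Line 16 54/19≈2.84, Line 5 56/20≈2.8, Line 12 41/23≈1.78, Line 17 16/12≈1.33, Line 11 22/18≈1.22, Line 14 11/14≈0.786.
Take all of Line 2 (3 kWh, value 50) ; 25 kWh left.
All 19 kWh of Line 16 fit (value 54) ; 6 remain.
Only 6 kWh remain; take 6/20 of Line 5 for value 56×6/20 = 16.8.
Total value = 120.8.

120.8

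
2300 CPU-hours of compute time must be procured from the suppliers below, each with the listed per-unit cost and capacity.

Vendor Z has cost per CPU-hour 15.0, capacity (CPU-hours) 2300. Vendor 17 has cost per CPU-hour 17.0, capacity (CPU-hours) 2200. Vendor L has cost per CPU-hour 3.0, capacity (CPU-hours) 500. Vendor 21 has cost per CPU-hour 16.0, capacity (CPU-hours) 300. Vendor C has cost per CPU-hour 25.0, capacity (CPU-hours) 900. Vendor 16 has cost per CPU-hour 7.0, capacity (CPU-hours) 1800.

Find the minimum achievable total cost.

14100

Cheapest first:
Vendor L at 3.0: take all 500 CPU-hours → 1800 still needed.
Vendor 16 (7.0): use full 1800 → 0 CPU-hours to go.
Vendor Z, Vendor 21, Vendor 17, Vendor C: unused.
Cost = 500×3.0 + 1800×7.0 = 14100.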